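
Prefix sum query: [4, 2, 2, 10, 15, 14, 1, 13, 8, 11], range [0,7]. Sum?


Prefix sums: [0, 4, 6, 8, 18, 33, 47, 48, 61, 69, 80]
Sum[0..7] = prefix[8] - prefix[0] = 61 - 0 = 61


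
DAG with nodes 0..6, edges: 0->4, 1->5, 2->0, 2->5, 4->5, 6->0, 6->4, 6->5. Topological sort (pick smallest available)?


Kahn's algorithm, process smallest node first
Order: [1, 2, 3, 6, 0, 4, 5]


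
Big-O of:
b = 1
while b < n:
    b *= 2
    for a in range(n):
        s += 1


Per nesting level: O(log n) * O(n) = O(n log n)
Complexity: O(n log n)


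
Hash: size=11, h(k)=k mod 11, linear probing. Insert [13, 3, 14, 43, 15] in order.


Insertions: 13->slot 2; 3->slot 3; 14->slot 4; 43->slot 10; 15->slot 5
Table: [None, None, 13, 3, 14, 15, None, None, None, None, 43]


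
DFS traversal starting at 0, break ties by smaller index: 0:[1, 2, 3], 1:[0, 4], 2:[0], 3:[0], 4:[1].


DFS stack-based: start with [0]
Visit order: [0, 1, 4, 2, 3]


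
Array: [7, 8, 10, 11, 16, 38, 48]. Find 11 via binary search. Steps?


Search for 11:
[0,6] mid=3 arr[3]=11
Total: 1 comparisons


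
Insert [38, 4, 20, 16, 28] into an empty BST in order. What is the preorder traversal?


Root = 38; build tree by BST insertion.
Preorder traversal: [38, 4, 20, 16, 28]


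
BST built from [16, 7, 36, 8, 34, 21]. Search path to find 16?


BST root = 16
Search for 16: compare at each node
Path: [16]


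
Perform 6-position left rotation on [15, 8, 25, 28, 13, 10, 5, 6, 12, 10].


Left rotate by 6: [5, 6, 12, 10, 15, 8, 25, 28, 13, 10]


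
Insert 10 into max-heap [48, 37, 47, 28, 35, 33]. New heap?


Append 10: [48, 37, 47, 28, 35, 33, 10]
Bubble up: no swaps needed
Result: [48, 37, 47, 28, 35, 33, 10]


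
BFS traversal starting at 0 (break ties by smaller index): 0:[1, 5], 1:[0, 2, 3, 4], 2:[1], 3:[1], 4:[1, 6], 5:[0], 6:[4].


BFS queue: start with [0]
Visit order: [0, 1, 5, 2, 3, 4, 6]


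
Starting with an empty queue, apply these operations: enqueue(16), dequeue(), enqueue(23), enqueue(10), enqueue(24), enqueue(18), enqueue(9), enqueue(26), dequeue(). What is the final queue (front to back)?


enqueue(16) -> [16]
dequeue() returns 16 -> []
enqueue(23) -> [23]
enqueue(10) -> [23, 10]
enqueue(24) -> [23, 10, 24]
enqueue(18) -> [23, 10, 24, 18]
enqueue(9) -> [23, 10, 24, 18, 9]
enqueue(26) -> [23, 10, 24, 18, 9, 26]
dequeue() returns 23 -> [10, 24, 18, 9, 26]
Final queue (front to back): [10, 24, 18, 9, 26]


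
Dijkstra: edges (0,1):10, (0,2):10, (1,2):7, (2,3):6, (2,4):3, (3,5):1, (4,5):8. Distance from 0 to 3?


Dijkstra from 0:
Distances: {0: 0, 1: 10, 2: 10, 3: 16, 4: 13, 5: 17}
Shortest distance to 3 = 16, path = [0, 2, 3]


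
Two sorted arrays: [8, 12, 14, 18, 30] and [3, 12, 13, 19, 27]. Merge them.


Compare heads, take smaller each step.
Merged: [3, 8, 12, 12, 13, 14, 18, 19, 27, 30]


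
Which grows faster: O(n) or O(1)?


constant grows slower than linear
O(1) is asymptotically smaller; O(n) grows faster


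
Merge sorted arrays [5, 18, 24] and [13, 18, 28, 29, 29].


Compare heads, take smaller each step.
Merged: [5, 13, 18, 18, 24, 28, 29, 29]


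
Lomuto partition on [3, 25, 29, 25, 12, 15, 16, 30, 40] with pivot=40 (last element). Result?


Elements <= 40 go left of pivot.
Result: [3, 25, 29, 25, 12, 15, 16, 30, 40], pivot at index 8


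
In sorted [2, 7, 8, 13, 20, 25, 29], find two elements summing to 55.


Two pointers: lo=0, hi=6
No pair sums to 55


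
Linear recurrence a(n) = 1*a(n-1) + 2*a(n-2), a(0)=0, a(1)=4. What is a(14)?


Build bottom-up:
...a(12)=5460, a(13)=10924, a(14)=1*10924+2*5460=21844


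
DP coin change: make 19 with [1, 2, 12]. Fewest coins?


dp[0]=0; dp[i]=1+min(dp[i-c] for c in coins)
...dp[14]=2, dp[15]=3, dp[16]=3, dp[17]=4, dp[18]=4, dp[19]=5
Minimum coins for 19 = 5


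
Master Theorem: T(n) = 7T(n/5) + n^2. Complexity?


a=7, b=5, c=2. log_5(7)=1.209 < c=2. Case 3: O(n^c) = O(n^2)
Complexity: O(n^2)


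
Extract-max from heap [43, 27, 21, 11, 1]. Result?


Max = 43
Replace root with last, heapify down
Resulting heap: [27, 11, 21, 1]


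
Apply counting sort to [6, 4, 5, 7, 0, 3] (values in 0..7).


Count array: [1, 0, 0, 1, 1, 1, 1, 1]
Reconstruct: [0, 3, 4, 5, 6, 7]


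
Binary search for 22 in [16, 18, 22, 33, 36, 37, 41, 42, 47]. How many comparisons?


Search for 22:
[0,8] mid=4 arr[4]=36
[0,3] mid=1 arr[1]=18
[2,3] mid=2 arr[2]=22
Total: 3 comparisons


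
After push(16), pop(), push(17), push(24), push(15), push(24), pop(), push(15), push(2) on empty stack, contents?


push(16) -> [16]
pop() returns 16 -> []
push(17) -> [17]
push(24) -> [17, 24]
push(15) -> [17, 24, 15]
push(24) -> [17, 24, 15, 24]
pop() returns 24 -> [17, 24, 15]
push(15) -> [17, 24, 15, 15]
push(2) -> [17, 24, 15, 15, 2]
Final stack (bottom to top): [17, 24, 15, 15, 2]


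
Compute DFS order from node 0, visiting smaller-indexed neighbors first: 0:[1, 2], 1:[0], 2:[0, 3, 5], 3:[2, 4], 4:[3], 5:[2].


DFS stack-based: start with [0]
Visit order: [0, 1, 2, 3, 4, 5]


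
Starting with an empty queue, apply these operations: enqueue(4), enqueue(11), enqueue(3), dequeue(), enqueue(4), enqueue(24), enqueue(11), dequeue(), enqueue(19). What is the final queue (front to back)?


enqueue(4) -> [4]
enqueue(11) -> [4, 11]
enqueue(3) -> [4, 11, 3]
dequeue() returns 4 -> [11, 3]
enqueue(4) -> [11, 3, 4]
enqueue(24) -> [11, 3, 4, 24]
enqueue(11) -> [11, 3, 4, 24, 11]
dequeue() returns 11 -> [3, 4, 24, 11]
enqueue(19) -> [3, 4, 24, 11, 19]
Final queue (front to back): [3, 4, 24, 11, 19]


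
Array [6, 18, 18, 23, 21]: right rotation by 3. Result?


Right rotate by 3: [18, 23, 21, 6, 18]


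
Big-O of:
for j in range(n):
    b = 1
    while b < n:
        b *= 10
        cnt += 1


Per nesting level: O(n) * O(log n) = O(n log n)
Complexity: O(n log n)


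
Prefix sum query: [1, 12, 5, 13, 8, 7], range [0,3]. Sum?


Prefix sums: [0, 1, 13, 18, 31, 39, 46]
Sum[0..3] = prefix[4] - prefix[0] = 31 - 0 = 31


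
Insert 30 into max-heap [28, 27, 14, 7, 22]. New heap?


Append 30: [28, 27, 14, 7, 22, 30]
Bubble up: swap idx 5(30) with idx 2(14); swap idx 2(30) with idx 0(28)
Result: [30, 27, 28, 7, 22, 14]


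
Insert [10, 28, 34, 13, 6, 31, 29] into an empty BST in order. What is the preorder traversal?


Root = 10; build tree by BST insertion.
Preorder traversal: [10, 6, 28, 13, 34, 31, 29]


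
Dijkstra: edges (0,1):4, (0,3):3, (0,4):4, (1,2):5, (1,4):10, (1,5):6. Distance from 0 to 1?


Dijkstra from 0:
Distances: {0: 0, 1: 4, 2: 9, 3: 3, 4: 4, 5: 10}
Shortest distance to 1 = 4, path = [0, 1]


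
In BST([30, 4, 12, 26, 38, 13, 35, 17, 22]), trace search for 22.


BST root = 30
Search for 22: compare at each node
Path: [30, 4, 12, 26, 13, 17, 22]


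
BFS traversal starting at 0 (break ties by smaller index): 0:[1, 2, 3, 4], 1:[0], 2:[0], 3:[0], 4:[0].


BFS queue: start with [0]
Visit order: [0, 1, 2, 3, 4]


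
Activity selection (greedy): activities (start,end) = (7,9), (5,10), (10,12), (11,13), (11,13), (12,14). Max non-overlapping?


Greedy: pick earliest-ending, then skip overlaps.
Selected (3 activities): [(7, 9), (10, 12), (12, 14)]


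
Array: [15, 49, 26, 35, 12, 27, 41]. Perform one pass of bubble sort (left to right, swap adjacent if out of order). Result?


After one pass: [15, 26, 35, 12, 27, 41, 49]


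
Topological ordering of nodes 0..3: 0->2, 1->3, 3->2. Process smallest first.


Kahn's algorithm, process smallest node first
Order: [0, 1, 3, 2]


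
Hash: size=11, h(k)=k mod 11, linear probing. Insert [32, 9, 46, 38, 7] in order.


Insertions: 32->slot 10; 9->slot 9; 46->slot 2; 38->slot 5; 7->slot 7
Table: [None, None, 46, None, None, 38, None, 7, None, 9, 32]


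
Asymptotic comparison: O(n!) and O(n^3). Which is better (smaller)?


cubic grows slower than factorial
O(n^3) is asymptotically smaller; O(n!) grows faster


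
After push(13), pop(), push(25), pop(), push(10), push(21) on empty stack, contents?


push(13) -> [13]
pop() returns 13 -> []
push(25) -> [25]
pop() returns 25 -> []
push(10) -> [10]
push(21) -> [10, 21]
Final stack (bottom to top): [10, 21]


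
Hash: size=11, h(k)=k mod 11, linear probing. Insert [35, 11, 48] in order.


Insertions: 35->slot 2; 11->slot 0; 48->slot 4
Table: [11, None, 35, None, 48, None, None, None, None, None, None]


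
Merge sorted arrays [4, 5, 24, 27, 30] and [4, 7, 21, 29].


Compare heads, take smaller each step.
Merged: [4, 4, 5, 7, 21, 24, 27, 29, 30]


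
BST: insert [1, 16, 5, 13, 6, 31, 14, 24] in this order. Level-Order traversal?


Root = 1; build tree by BST insertion.
Level-Order traversal: [1, 16, 5, 31, 13, 24, 6, 14]


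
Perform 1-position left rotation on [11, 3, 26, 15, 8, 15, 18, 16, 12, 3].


Left rotate by 1: [3, 26, 15, 8, 15, 18, 16, 12, 3, 11]


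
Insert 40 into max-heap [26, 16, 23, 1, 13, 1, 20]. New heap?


Append 40: [26, 16, 23, 1, 13, 1, 20, 40]
Bubble up: swap idx 7(40) with idx 3(1); swap idx 3(40) with idx 1(16); swap idx 1(40) with idx 0(26)
Result: [40, 26, 23, 16, 13, 1, 20, 1]


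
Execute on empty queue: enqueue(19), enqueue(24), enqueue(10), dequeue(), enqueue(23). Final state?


enqueue(19) -> [19]
enqueue(24) -> [19, 24]
enqueue(10) -> [19, 24, 10]
dequeue() returns 19 -> [24, 10]
enqueue(23) -> [24, 10, 23]
Final queue (front to back): [24, 10, 23]


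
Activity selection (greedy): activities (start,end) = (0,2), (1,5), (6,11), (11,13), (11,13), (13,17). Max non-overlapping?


Greedy: pick earliest-ending, then skip overlaps.
Selected (4 activities): [(0, 2), (6, 11), (11, 13), (13, 17)]


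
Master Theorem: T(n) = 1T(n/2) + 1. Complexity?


a=1, b=2, c=0. log_2(1)=0 = c=0. Case 2: O(n^c log n) = O(log n)
Complexity: O(log n)


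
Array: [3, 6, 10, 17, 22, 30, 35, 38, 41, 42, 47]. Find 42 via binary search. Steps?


Search for 42:
[0,10] mid=5 arr[5]=30
[6,10] mid=8 arr[8]=41
[9,10] mid=9 arr[9]=42
Total: 3 comparisons


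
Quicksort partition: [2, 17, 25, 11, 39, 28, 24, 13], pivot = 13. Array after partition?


Elements <= 13 go left of pivot.
Result: [2, 11, 13, 17, 39, 28, 24, 25], pivot at index 2


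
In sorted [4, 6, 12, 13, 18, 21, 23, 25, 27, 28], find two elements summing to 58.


Two pointers: lo=0, hi=9
No pair sums to 58


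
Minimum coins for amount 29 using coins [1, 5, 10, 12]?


dp[0]=0; dp[i]=1+min(dp[i-c] for c in coins)
...dp[24]=2, dp[25]=3, dp[26]=4, dp[27]=3, dp[28]=4, dp[29]=3
Minimum coins for 29 = 3


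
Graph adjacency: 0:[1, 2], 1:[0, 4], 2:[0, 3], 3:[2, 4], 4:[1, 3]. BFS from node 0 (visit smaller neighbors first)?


BFS queue: start with [0]
Visit order: [0, 1, 2, 4, 3]


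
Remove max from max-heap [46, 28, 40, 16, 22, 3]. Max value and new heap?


Max = 46
Replace root with last, heapify down
Resulting heap: [40, 28, 3, 16, 22]


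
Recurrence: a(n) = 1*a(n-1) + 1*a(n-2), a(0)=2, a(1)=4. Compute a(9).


Build bottom-up:
...a(7)=68, a(8)=110, a(9)=1*110+1*68=178


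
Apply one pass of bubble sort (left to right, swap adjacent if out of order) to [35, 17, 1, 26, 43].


After one pass: [17, 1, 26, 35, 43]


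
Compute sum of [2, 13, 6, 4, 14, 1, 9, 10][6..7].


Prefix sums: [0, 2, 15, 21, 25, 39, 40, 49, 59]
Sum[6..7] = prefix[8] - prefix[6] = 59 - 40 = 19


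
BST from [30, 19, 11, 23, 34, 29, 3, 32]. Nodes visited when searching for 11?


BST root = 30
Search for 11: compare at each node
Path: [30, 19, 11]


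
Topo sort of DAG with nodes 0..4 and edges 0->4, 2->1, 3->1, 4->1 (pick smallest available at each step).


Kahn's algorithm, process smallest node first
Order: [0, 2, 3, 4, 1]


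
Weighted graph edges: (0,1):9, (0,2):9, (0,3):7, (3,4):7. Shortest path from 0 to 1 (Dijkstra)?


Dijkstra from 0:
Distances: {0: 0, 1: 9, 2: 9, 3: 7, 4: 14}
Shortest distance to 1 = 9, path = [0, 1]


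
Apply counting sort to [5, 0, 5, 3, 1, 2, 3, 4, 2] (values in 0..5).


Count array: [1, 1, 2, 2, 1, 2]
Reconstruct: [0, 1, 2, 2, 3, 3, 4, 5, 5]


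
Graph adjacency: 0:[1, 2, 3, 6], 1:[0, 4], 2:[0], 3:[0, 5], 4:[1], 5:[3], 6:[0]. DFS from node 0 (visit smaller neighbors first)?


DFS stack-based: start with [0]
Visit order: [0, 1, 4, 2, 3, 5, 6]


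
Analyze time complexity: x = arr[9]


Analysis: constant-time operation, no loop
Complexity: O(1)


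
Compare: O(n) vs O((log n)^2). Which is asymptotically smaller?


polylogarithmic grows slower than linear
O((log n)^2) is asymptotically smaller; O(n) grows faster


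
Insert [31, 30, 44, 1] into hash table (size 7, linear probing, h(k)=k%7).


Insertions: 31->slot 3; 30->slot 2; 44->slot 4; 1->slot 1
Table: [None, 1, 30, 31, 44, None, None]


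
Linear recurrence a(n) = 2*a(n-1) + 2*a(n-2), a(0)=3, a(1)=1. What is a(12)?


Build bottom-up:
...a(10)=21376, a(11)=58400, a(12)=2*58400+2*21376=159552


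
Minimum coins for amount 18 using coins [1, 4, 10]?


dp[0]=0; dp[i]=1+min(dp[i-c] for c in coins)
...dp[13]=4, dp[14]=2, dp[15]=3, dp[16]=4, dp[17]=5, dp[18]=3
Minimum coins for 18 = 3


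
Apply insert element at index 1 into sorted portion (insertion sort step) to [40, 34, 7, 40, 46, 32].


After one pass: [34, 40, 7, 40, 46, 32]


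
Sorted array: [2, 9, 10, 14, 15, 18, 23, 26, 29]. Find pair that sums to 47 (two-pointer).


Two pointers: lo=0, hi=8
Found pair: (18, 29) summing to 47


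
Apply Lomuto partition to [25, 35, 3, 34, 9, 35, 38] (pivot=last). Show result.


Elements <= 38 go left of pivot.
Result: [25, 35, 3, 34, 9, 35, 38], pivot at index 6


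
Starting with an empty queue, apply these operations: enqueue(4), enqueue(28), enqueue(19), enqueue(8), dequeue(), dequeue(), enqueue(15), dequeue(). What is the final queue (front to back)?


enqueue(4) -> [4]
enqueue(28) -> [4, 28]
enqueue(19) -> [4, 28, 19]
enqueue(8) -> [4, 28, 19, 8]
dequeue() returns 4 -> [28, 19, 8]
dequeue() returns 28 -> [19, 8]
enqueue(15) -> [19, 8, 15]
dequeue() returns 19 -> [8, 15]
Final queue (front to back): [8, 15]


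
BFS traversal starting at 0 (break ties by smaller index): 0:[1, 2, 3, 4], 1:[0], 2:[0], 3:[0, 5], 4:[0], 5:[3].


BFS queue: start with [0]
Visit order: [0, 1, 2, 3, 4, 5]


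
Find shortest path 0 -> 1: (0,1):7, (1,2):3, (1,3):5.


Dijkstra from 0:
Distances: {0: 0, 1: 7, 2: 10, 3: 12}
Shortest distance to 1 = 7, path = [0, 1]


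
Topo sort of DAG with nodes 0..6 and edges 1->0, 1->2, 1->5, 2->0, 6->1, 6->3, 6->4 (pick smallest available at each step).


Kahn's algorithm, process smallest node first
Order: [6, 1, 2, 0, 3, 4, 5]


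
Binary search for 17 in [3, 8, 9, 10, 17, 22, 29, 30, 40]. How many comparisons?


Search for 17:
[0,8] mid=4 arr[4]=17
Total: 1 comparisons


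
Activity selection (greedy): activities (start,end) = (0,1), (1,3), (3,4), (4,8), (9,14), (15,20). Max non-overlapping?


Greedy: pick earliest-ending, then skip overlaps.
Selected (6 activities): [(0, 1), (1, 3), (3, 4), (4, 8), (9, 14), (15, 20)]


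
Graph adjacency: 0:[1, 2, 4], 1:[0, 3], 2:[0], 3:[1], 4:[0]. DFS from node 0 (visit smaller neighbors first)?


DFS stack-based: start with [0]
Visit order: [0, 1, 3, 2, 4]


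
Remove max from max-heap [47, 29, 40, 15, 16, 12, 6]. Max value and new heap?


Max = 47
Replace root with last, heapify down
Resulting heap: [40, 29, 12, 15, 16, 6]


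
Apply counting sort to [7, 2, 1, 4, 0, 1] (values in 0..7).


Count array: [1, 2, 1, 0, 1, 0, 0, 1]
Reconstruct: [0, 1, 1, 2, 4, 7]


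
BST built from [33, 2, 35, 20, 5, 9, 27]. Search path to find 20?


BST root = 33
Search for 20: compare at each node
Path: [33, 2, 20]


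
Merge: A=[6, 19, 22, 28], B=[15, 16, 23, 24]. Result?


Compare heads, take smaller each step.
Merged: [6, 15, 16, 19, 22, 23, 24, 28]


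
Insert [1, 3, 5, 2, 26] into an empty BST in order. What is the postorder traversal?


Root = 1; build tree by BST insertion.
Postorder traversal: [2, 26, 5, 3, 1]


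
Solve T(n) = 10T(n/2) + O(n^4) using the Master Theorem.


a=10, b=2, c=4. log_2(10)=3.322 < c=4. Case 3: O(n^c) = O(n^4)
Complexity: O(n^4)


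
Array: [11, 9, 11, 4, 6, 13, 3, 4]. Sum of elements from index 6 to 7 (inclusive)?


Prefix sums: [0, 11, 20, 31, 35, 41, 54, 57, 61]
Sum[6..7] = prefix[8] - prefix[6] = 61 - 54 = 7


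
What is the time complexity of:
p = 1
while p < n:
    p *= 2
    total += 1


Per nesting level: O(log n) = O(log n)
Complexity: O(log n)


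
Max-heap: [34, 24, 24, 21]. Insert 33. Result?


Append 33: [34, 24, 24, 21, 33]
Bubble up: swap idx 4(33) with idx 1(24)
Result: [34, 33, 24, 21, 24]


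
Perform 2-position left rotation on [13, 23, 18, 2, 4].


Left rotate by 2: [18, 2, 4, 13, 23]


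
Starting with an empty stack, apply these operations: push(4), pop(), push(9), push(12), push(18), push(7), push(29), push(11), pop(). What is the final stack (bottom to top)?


push(4) -> [4]
pop() returns 4 -> []
push(9) -> [9]
push(12) -> [9, 12]
push(18) -> [9, 12, 18]
push(7) -> [9, 12, 18, 7]
push(29) -> [9, 12, 18, 7, 29]
push(11) -> [9, 12, 18, 7, 29, 11]
pop() returns 11 -> [9, 12, 18, 7, 29]
Final stack (bottom to top): [9, 12, 18, 7, 29]


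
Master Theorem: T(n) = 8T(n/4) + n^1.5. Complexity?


a=8, b=4, c=1.5. log_4(8)=1.5 = c=1.5. Case 2: O(n^c log n) = O(n^1.500 log n)
Complexity: O(n^1.500 log n)


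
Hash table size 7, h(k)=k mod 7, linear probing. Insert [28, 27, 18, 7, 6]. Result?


Insertions: 28->slot 0; 27->slot 6; 18->slot 4; 7->slot 1; 6->slot 2
Table: [28, 7, 6, None, 18, None, 27]


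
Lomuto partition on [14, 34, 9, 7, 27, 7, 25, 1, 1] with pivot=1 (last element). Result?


Elements <= 1 go left of pivot.
Result: [1, 1, 9, 7, 27, 7, 25, 14, 34], pivot at index 1


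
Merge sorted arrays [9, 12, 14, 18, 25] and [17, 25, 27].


Compare heads, take smaller each step.
Merged: [9, 12, 14, 17, 18, 25, 25, 27]


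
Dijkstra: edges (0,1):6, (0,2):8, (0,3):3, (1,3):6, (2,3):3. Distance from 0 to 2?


Dijkstra from 0:
Distances: {0: 0, 1: 6, 2: 6, 3: 3}
Shortest distance to 2 = 6, path = [0, 3, 2]


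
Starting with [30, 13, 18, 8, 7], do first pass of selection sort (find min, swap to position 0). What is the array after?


After one pass: [7, 13, 18, 8, 30]


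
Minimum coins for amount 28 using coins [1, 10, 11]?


dp[0]=0; dp[i]=1+min(dp[i-c] for c in coins)
...dp[23]=3, dp[24]=4, dp[25]=5, dp[26]=6, dp[27]=7, dp[28]=8
Minimum coins for 28 = 8


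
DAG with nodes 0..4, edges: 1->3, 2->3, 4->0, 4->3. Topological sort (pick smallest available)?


Kahn's algorithm, process smallest node first
Order: [1, 2, 4, 0, 3]


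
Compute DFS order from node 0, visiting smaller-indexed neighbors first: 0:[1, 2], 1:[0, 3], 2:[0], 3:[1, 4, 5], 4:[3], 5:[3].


DFS stack-based: start with [0]
Visit order: [0, 1, 3, 4, 5, 2]


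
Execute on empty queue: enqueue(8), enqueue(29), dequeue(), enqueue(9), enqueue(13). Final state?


enqueue(8) -> [8]
enqueue(29) -> [8, 29]
dequeue() returns 8 -> [29]
enqueue(9) -> [29, 9]
enqueue(13) -> [29, 9, 13]
Final queue (front to back): [29, 9, 13]


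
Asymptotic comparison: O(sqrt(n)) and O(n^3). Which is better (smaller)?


sublinear grows slower than cubic
O(sqrt(n)) is asymptotically smaller; O(n^3) grows faster


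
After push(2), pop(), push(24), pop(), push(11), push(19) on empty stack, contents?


push(2) -> [2]
pop() returns 2 -> []
push(24) -> [24]
pop() returns 24 -> []
push(11) -> [11]
push(19) -> [11, 19]
Final stack (bottom to top): [11, 19]


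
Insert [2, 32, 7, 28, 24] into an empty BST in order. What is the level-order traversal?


Root = 2; build tree by BST insertion.
Level-Order traversal: [2, 32, 7, 28, 24]


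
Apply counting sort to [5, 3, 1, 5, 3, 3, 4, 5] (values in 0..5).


Count array: [0, 1, 0, 3, 1, 3]
Reconstruct: [1, 3, 3, 3, 4, 5, 5, 5]


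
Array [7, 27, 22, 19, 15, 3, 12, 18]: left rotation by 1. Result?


Left rotate by 1: [27, 22, 19, 15, 3, 12, 18, 7]


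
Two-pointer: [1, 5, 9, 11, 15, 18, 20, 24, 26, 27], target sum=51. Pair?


Two pointers: lo=0, hi=9
Found pair: (24, 27) summing to 51


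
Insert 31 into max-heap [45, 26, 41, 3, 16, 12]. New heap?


Append 31: [45, 26, 41, 3, 16, 12, 31]
Bubble up: no swaps needed
Result: [45, 26, 41, 3, 16, 12, 31]


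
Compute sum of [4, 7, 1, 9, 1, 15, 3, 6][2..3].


Prefix sums: [0, 4, 11, 12, 21, 22, 37, 40, 46]
Sum[2..3] = prefix[4] - prefix[2] = 21 - 11 = 10


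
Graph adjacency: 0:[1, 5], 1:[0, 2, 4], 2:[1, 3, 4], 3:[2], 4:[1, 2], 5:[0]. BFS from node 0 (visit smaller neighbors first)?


BFS queue: start with [0]
Visit order: [0, 1, 5, 2, 4, 3]


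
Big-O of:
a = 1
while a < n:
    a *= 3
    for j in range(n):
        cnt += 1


Per nesting level: O(log n) * O(n) = O(n log n)
Complexity: O(n log n)


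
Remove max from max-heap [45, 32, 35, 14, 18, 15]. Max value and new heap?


Max = 45
Replace root with last, heapify down
Resulting heap: [35, 32, 15, 14, 18]


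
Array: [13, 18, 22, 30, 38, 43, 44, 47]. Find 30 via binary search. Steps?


Search for 30:
[0,7] mid=3 arr[3]=30
Total: 1 comparisons


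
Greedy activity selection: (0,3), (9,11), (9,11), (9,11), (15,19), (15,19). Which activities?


Greedy: pick earliest-ending, then skip overlaps.
Selected (3 activities): [(0, 3), (9, 11), (15, 19)]


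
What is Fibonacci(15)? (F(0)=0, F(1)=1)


F(n)=F(n-1)+F(n-2)
...F(13)=233, F(14)=377, F(15)=610


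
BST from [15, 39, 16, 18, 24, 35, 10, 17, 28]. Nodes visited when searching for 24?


BST root = 15
Search for 24: compare at each node
Path: [15, 39, 16, 18, 24]


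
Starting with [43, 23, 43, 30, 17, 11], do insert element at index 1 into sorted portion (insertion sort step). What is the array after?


After one pass: [23, 43, 43, 30, 17, 11]


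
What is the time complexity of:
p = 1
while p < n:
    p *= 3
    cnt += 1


Per nesting level: O(log n) = O(log n)
Complexity: O(log n)


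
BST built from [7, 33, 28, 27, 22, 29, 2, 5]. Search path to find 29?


BST root = 7
Search for 29: compare at each node
Path: [7, 33, 28, 29]


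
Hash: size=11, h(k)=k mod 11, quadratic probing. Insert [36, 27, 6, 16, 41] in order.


Insertions: 36->slot 3; 27->slot 5; 6->slot 6; 16->slot 9; 41->slot 8
Table: [None, None, None, 36, None, 27, 6, None, 41, 16, None]


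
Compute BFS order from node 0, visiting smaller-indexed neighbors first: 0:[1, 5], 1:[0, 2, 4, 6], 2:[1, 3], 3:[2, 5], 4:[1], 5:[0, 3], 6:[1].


BFS queue: start with [0]
Visit order: [0, 1, 5, 2, 4, 6, 3]


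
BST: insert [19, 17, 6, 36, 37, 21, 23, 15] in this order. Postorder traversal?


Root = 19; build tree by BST insertion.
Postorder traversal: [15, 6, 17, 23, 21, 37, 36, 19]


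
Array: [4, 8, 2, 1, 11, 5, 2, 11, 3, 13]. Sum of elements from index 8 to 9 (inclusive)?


Prefix sums: [0, 4, 12, 14, 15, 26, 31, 33, 44, 47, 60]
Sum[8..9] = prefix[10] - prefix[8] = 60 - 44 = 16


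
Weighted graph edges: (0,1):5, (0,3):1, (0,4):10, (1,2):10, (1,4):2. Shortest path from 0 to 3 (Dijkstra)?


Dijkstra from 0:
Distances: {0: 0, 1: 5, 2: 15, 3: 1, 4: 7}
Shortest distance to 3 = 1, path = [0, 3]


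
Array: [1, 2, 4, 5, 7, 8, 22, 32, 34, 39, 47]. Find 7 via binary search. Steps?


Search for 7:
[0,10] mid=5 arr[5]=8
[0,4] mid=2 arr[2]=4
[3,4] mid=3 arr[3]=5
[4,4] mid=4 arr[4]=7
Total: 4 comparisons


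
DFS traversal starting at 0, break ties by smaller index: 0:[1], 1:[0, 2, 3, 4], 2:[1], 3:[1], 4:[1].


DFS stack-based: start with [0]
Visit order: [0, 1, 2, 3, 4]


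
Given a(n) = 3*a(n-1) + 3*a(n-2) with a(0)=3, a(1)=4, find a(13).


Build bottom-up:
...a(11)=3235545, a(12)=12266883, a(13)=3*12266883+3*3235545=46507284


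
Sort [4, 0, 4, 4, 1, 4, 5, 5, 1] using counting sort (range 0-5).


Count array: [1, 2, 0, 0, 4, 2]
Reconstruct: [0, 1, 1, 4, 4, 4, 4, 5, 5]


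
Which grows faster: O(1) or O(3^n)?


constant grows slower than exponential (base 3)
O(1) is asymptotically smaller; O(3^n) grows faster


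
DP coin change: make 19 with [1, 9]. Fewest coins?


dp[0]=0; dp[i]=1+min(dp[i-c] for c in coins)
...dp[14]=6, dp[15]=7, dp[16]=8, dp[17]=9, dp[18]=2, dp[19]=3
Minimum coins for 19 = 3


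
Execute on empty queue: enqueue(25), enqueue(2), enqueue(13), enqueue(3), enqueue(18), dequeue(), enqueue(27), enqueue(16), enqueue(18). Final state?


enqueue(25) -> [25]
enqueue(2) -> [25, 2]
enqueue(13) -> [25, 2, 13]
enqueue(3) -> [25, 2, 13, 3]
enqueue(18) -> [25, 2, 13, 3, 18]
dequeue() returns 25 -> [2, 13, 3, 18]
enqueue(27) -> [2, 13, 3, 18, 27]
enqueue(16) -> [2, 13, 3, 18, 27, 16]
enqueue(18) -> [2, 13, 3, 18, 27, 16, 18]
Final queue (front to back): [2, 13, 3, 18, 27, 16, 18]


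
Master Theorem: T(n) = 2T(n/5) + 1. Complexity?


a=2, b=5, c=0. log_5(2)=0.431 > c=0. Case 1: O(n^log_b(a)) = O(n^0.431)
Complexity: O(n^0.431)


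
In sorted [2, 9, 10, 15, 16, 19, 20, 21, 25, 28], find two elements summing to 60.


Two pointers: lo=0, hi=9
No pair sums to 60


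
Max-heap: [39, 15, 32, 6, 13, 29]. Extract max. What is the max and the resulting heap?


Max = 39
Replace root with last, heapify down
Resulting heap: [32, 15, 29, 6, 13]


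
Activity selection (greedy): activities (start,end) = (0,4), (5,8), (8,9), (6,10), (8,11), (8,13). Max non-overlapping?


Greedy: pick earliest-ending, then skip overlaps.
Selected (3 activities): [(0, 4), (5, 8), (8, 9)]


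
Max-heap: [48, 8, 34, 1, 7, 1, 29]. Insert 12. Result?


Append 12: [48, 8, 34, 1, 7, 1, 29, 12]
Bubble up: swap idx 7(12) with idx 3(1); swap idx 3(12) with idx 1(8)
Result: [48, 12, 34, 8, 7, 1, 29, 1]


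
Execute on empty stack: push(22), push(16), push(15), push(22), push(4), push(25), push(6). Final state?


push(22) -> [22]
push(16) -> [22, 16]
push(15) -> [22, 16, 15]
push(22) -> [22, 16, 15, 22]
push(4) -> [22, 16, 15, 22, 4]
push(25) -> [22, 16, 15, 22, 4, 25]
push(6) -> [22, 16, 15, 22, 4, 25, 6]
Final stack (bottom to top): [22, 16, 15, 22, 4, 25, 6]


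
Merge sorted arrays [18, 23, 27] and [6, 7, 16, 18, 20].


Compare heads, take smaller each step.
Merged: [6, 7, 16, 18, 18, 20, 23, 27]


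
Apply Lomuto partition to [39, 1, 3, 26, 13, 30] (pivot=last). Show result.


Elements <= 30 go left of pivot.
Result: [1, 3, 26, 13, 30, 39], pivot at index 4


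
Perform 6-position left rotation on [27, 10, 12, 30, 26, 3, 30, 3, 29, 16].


Left rotate by 6: [30, 3, 29, 16, 27, 10, 12, 30, 26, 3]


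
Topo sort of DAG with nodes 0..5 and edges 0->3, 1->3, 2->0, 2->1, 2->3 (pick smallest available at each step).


Kahn's algorithm, process smallest node first
Order: [2, 0, 1, 3, 4, 5]


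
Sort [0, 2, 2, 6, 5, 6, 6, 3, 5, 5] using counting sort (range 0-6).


Count array: [1, 0, 2, 1, 0, 3, 3]
Reconstruct: [0, 2, 2, 3, 5, 5, 5, 6, 6, 6]


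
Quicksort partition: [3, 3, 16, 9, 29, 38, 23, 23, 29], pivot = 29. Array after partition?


Elements <= 29 go left of pivot.
Result: [3, 3, 16, 9, 29, 23, 23, 29, 38], pivot at index 7


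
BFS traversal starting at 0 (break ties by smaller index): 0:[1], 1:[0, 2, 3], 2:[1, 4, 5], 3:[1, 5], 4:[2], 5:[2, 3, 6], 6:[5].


BFS queue: start with [0]
Visit order: [0, 1, 2, 3, 4, 5, 6]


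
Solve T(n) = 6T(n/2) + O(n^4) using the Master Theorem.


a=6, b=2, c=4. log_2(6)=2.585 < c=4. Case 3: O(n^c) = O(n^4)
Complexity: O(n^4)


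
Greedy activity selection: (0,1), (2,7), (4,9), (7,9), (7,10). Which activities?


Greedy: pick earliest-ending, then skip overlaps.
Selected (3 activities): [(0, 1), (2, 7), (7, 9)]


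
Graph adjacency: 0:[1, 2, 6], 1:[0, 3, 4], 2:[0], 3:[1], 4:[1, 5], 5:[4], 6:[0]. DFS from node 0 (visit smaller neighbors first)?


DFS stack-based: start with [0]
Visit order: [0, 1, 3, 4, 5, 2, 6]


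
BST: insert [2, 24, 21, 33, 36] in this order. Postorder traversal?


Root = 2; build tree by BST insertion.
Postorder traversal: [21, 36, 33, 24, 2]


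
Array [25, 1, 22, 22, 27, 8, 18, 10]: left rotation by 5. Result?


Left rotate by 5: [8, 18, 10, 25, 1, 22, 22, 27]


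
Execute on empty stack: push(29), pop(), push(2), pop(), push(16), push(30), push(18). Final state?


push(29) -> [29]
pop() returns 29 -> []
push(2) -> [2]
pop() returns 2 -> []
push(16) -> [16]
push(30) -> [16, 30]
push(18) -> [16, 30, 18]
Final stack (bottom to top): [16, 30, 18]


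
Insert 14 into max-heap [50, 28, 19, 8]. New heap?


Append 14: [50, 28, 19, 8, 14]
Bubble up: no swaps needed
Result: [50, 28, 19, 8, 14]


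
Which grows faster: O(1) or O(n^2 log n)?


constant grows slower than n^2 log n
O(1) is asymptotically smaller; O(n^2 log n) grows faster


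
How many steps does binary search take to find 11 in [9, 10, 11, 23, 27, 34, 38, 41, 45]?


Search for 11:
[0,8] mid=4 arr[4]=27
[0,3] mid=1 arr[1]=10
[2,3] mid=2 arr[2]=11
Total: 3 comparisons


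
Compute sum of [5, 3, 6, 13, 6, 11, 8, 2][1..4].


Prefix sums: [0, 5, 8, 14, 27, 33, 44, 52, 54]
Sum[1..4] = prefix[5] - prefix[1] = 33 - 5 = 28


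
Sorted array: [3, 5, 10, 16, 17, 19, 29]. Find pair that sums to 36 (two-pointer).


Two pointers: lo=0, hi=6
Found pair: (17, 19) summing to 36


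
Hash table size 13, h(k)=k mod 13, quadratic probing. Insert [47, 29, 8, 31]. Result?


Insertions: 47->slot 8; 29->slot 3; 8->slot 9; 31->slot 5
Table: [None, None, None, 29, None, 31, None, None, 47, 8, None, None, None]


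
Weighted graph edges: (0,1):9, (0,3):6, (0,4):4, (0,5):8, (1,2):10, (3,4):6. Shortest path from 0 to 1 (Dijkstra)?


Dijkstra from 0:
Distances: {0: 0, 1: 9, 2: 19, 3: 6, 4: 4, 5: 8}
Shortest distance to 1 = 9, path = [0, 1]


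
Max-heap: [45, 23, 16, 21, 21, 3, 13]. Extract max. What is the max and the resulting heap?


Max = 45
Replace root with last, heapify down
Resulting heap: [23, 21, 16, 13, 21, 3]


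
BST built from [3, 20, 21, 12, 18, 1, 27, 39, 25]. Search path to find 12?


BST root = 3
Search for 12: compare at each node
Path: [3, 20, 12]


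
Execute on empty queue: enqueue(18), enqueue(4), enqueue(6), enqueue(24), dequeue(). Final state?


enqueue(18) -> [18]
enqueue(4) -> [18, 4]
enqueue(6) -> [18, 4, 6]
enqueue(24) -> [18, 4, 6, 24]
dequeue() returns 18 -> [4, 6, 24]
Final queue (front to back): [4, 6, 24]


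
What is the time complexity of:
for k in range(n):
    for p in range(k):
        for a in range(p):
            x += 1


Per nesting level: O(n) * O(n) [triangular over k] * O(n) [triangular over p] = O(n^3)
Complexity: O(n^3)


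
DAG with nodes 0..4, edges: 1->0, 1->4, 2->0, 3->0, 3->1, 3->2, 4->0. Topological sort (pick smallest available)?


Kahn's algorithm, process smallest node first
Order: [3, 1, 2, 4, 0]


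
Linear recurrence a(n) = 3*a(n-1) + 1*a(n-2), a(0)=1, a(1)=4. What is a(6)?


Build bottom-up:
...a(4)=142, a(5)=469, a(6)=3*469+1*142=1549


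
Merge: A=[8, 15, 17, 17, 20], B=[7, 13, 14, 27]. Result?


Compare heads, take smaller each step.
Merged: [7, 8, 13, 14, 15, 17, 17, 20, 27]


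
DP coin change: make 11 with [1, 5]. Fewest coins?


dp[0]=0; dp[i]=1+min(dp[i-c] for c in coins)
...dp[6]=2, dp[7]=3, dp[8]=4, dp[9]=5, dp[10]=2, dp[11]=3
Minimum coins for 11 = 3


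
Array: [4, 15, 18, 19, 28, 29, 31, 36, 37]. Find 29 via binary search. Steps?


Search for 29:
[0,8] mid=4 arr[4]=28
[5,8] mid=6 arr[6]=31
[5,5] mid=5 arr[5]=29
Total: 3 comparisons


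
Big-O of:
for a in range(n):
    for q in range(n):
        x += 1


Per nesting level: O(n) * O(n) = O(n^2)
Complexity: O(n^2)


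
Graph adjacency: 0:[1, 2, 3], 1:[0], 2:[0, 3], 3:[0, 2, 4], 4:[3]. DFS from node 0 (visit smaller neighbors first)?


DFS stack-based: start with [0]
Visit order: [0, 1, 2, 3, 4]


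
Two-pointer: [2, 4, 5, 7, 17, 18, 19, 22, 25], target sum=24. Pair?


Two pointers: lo=0, hi=8
Found pair: (2, 22) summing to 24


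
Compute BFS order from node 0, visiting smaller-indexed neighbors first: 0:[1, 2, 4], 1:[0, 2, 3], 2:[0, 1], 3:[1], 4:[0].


BFS queue: start with [0]
Visit order: [0, 1, 2, 4, 3]


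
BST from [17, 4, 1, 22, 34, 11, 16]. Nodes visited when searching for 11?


BST root = 17
Search for 11: compare at each node
Path: [17, 4, 11]


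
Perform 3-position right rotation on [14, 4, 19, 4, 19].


Right rotate by 3: [19, 4, 19, 14, 4]


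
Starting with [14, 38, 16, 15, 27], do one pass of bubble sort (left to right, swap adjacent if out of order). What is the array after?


After one pass: [14, 16, 15, 27, 38]


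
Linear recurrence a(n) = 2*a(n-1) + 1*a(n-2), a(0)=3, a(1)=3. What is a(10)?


Build bottom-up:
...a(8)=1731, a(9)=4179, a(10)=2*4179+1*1731=10089


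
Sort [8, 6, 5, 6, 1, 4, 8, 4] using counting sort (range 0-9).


Count array: [0, 1, 0, 0, 2, 1, 2, 0, 2, 0]
Reconstruct: [1, 4, 4, 5, 6, 6, 8, 8]


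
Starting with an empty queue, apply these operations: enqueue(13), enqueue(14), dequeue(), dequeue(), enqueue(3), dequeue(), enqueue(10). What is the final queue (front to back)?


enqueue(13) -> [13]
enqueue(14) -> [13, 14]
dequeue() returns 13 -> [14]
dequeue() returns 14 -> []
enqueue(3) -> [3]
dequeue() returns 3 -> []
enqueue(10) -> [10]
Final queue (front to back): [10]


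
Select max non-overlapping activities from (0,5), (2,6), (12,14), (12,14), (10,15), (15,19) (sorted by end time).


Greedy: pick earliest-ending, then skip overlaps.
Selected (3 activities): [(0, 5), (12, 14), (15, 19)]


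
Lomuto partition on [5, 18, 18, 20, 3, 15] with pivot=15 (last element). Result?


Elements <= 15 go left of pivot.
Result: [5, 3, 15, 20, 18, 18], pivot at index 2


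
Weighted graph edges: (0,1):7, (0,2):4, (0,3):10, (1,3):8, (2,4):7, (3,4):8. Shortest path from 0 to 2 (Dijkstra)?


Dijkstra from 0:
Distances: {0: 0, 1: 7, 2: 4, 3: 10, 4: 11}
Shortest distance to 2 = 4, path = [0, 2]


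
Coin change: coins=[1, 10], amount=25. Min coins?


dp[0]=0; dp[i]=1+min(dp[i-c] for c in coins)
...dp[20]=2, dp[21]=3, dp[22]=4, dp[23]=5, dp[24]=6, dp[25]=7
Minimum coins for 25 = 7


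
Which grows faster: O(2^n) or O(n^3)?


cubic grows slower than exponential
O(n^3) is asymptotically smaller; O(2^n) grows faster


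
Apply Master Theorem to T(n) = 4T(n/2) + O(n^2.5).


a=4, b=2, c=2.5. log_2(4)=2 < c=2.5. Case 3: O(n^c) = O(n^2.500)
Complexity: O(n^2.500)


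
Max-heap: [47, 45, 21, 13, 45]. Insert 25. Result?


Append 25: [47, 45, 21, 13, 45, 25]
Bubble up: swap idx 5(25) with idx 2(21)
Result: [47, 45, 25, 13, 45, 21]


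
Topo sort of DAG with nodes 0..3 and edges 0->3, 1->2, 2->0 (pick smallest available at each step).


Kahn's algorithm, process smallest node first
Order: [1, 2, 0, 3]


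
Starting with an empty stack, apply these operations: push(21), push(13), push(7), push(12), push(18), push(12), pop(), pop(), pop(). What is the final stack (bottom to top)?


push(21) -> [21]
push(13) -> [21, 13]
push(7) -> [21, 13, 7]
push(12) -> [21, 13, 7, 12]
push(18) -> [21, 13, 7, 12, 18]
push(12) -> [21, 13, 7, 12, 18, 12]
pop() returns 12 -> [21, 13, 7, 12, 18]
pop() returns 18 -> [21, 13, 7, 12]
pop() returns 12 -> [21, 13, 7]
Final stack (bottom to top): [21, 13, 7]


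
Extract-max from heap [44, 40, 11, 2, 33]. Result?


Max = 44
Replace root with last, heapify down
Resulting heap: [40, 33, 11, 2]


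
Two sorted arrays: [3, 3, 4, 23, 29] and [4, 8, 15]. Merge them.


Compare heads, take smaller each step.
Merged: [3, 3, 4, 4, 8, 15, 23, 29]


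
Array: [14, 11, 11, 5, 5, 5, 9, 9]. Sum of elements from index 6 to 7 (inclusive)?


Prefix sums: [0, 14, 25, 36, 41, 46, 51, 60, 69]
Sum[6..7] = prefix[8] - prefix[6] = 69 - 51 = 18


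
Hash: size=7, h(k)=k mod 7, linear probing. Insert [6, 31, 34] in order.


Insertions: 6->slot 6; 31->slot 3; 34->slot 0
Table: [34, None, None, 31, None, None, 6]


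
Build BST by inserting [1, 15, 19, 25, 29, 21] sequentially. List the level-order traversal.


Root = 1; build tree by BST insertion.
Level-Order traversal: [1, 15, 19, 25, 21, 29]


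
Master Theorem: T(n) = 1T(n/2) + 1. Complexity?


a=1, b=2, c=0. log_2(1)=0 = c=0. Case 2: O(n^c log n) = O(log n)
Complexity: O(log n)


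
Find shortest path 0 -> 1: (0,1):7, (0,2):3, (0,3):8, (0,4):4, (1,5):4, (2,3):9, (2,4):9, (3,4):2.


Dijkstra from 0:
Distances: {0: 0, 1: 7, 2: 3, 3: 6, 4: 4, 5: 11}
Shortest distance to 1 = 7, path = [0, 1]


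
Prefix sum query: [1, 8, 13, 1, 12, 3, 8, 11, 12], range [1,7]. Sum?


Prefix sums: [0, 1, 9, 22, 23, 35, 38, 46, 57, 69]
Sum[1..7] = prefix[8] - prefix[1] = 57 - 1 = 56


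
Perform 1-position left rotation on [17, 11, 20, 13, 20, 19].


Left rotate by 1: [11, 20, 13, 20, 19, 17]


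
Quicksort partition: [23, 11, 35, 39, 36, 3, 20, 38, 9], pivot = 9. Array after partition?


Elements <= 9 go left of pivot.
Result: [3, 9, 35, 39, 36, 23, 20, 38, 11], pivot at index 1


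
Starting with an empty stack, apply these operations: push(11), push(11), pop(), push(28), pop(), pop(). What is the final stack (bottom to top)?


push(11) -> [11]
push(11) -> [11, 11]
pop() returns 11 -> [11]
push(28) -> [11, 28]
pop() returns 28 -> [11]
pop() returns 11 -> []
Final stack (bottom to top): []


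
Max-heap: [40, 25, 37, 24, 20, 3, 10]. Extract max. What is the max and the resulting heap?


Max = 40
Replace root with last, heapify down
Resulting heap: [37, 25, 10, 24, 20, 3]


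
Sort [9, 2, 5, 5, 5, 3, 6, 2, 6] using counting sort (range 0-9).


Count array: [0, 0, 2, 1, 0, 3, 2, 0, 0, 1]
Reconstruct: [2, 2, 3, 5, 5, 5, 6, 6, 9]


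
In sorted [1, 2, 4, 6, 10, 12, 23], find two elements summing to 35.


Two pointers: lo=0, hi=6
Found pair: (12, 23) summing to 35


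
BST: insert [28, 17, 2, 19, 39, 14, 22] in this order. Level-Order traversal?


Root = 28; build tree by BST insertion.
Level-Order traversal: [28, 17, 39, 2, 19, 14, 22]


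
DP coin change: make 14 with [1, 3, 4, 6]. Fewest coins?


dp[0]=0; dp[i]=1+min(dp[i-c] for c in coins)
...dp[9]=2, dp[10]=2, dp[11]=3, dp[12]=2, dp[13]=3, dp[14]=3
Minimum coins for 14 = 3


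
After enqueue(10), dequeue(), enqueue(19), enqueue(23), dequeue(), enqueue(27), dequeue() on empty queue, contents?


enqueue(10) -> [10]
dequeue() returns 10 -> []
enqueue(19) -> [19]
enqueue(23) -> [19, 23]
dequeue() returns 19 -> [23]
enqueue(27) -> [23, 27]
dequeue() returns 23 -> [27]
Final queue (front to back): [27]


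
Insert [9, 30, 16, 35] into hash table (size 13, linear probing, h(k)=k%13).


Insertions: 9->slot 9; 30->slot 4; 16->slot 3; 35->slot 10
Table: [None, None, None, 16, 30, None, None, None, None, 9, 35, None, None]


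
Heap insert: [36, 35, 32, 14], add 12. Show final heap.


Append 12: [36, 35, 32, 14, 12]
Bubble up: no swaps needed
Result: [36, 35, 32, 14, 12]


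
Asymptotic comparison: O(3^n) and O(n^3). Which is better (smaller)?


cubic grows slower than exponential (base 3)
O(n^3) is asymptotically smaller; O(3^n) grows faster


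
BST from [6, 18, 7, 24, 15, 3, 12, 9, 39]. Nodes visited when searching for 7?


BST root = 6
Search for 7: compare at each node
Path: [6, 18, 7]


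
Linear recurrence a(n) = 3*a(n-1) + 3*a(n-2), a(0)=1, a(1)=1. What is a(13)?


Build bottom-up:
...a(11)=909306, a(12)=3447441, a(13)=3*3447441+3*909306=13070241


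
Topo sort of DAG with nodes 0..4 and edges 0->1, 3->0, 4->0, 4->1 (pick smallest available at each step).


Kahn's algorithm, process smallest node first
Order: [2, 3, 4, 0, 1]
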